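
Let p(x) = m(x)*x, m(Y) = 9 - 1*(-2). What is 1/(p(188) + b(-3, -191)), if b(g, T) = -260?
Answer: 1/1808 ≈ 0.00055310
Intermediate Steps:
m(Y) = 11 (m(Y) = 9 + 2 = 11)
p(x) = 11*x
1/(p(188) + b(-3, -191)) = 1/(11*188 - 260) = 1/(2068 - 260) = 1/1808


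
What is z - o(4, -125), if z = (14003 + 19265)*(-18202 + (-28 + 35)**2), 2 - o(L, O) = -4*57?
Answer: -603914234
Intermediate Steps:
o(L, O) = 230 (o(L, O) = 2 - (-4)*57 = 2 - 1*(-228) = 2 + 228 = 230)
z = -603914004 (z = 33268*(-18202 + 7**2) = 33268*(-18202 + 49) = 33268*(-18153) = -603914004)
z - o(4, -125) = -603914004 - 1*230 = -603914004 - 230 = -603914234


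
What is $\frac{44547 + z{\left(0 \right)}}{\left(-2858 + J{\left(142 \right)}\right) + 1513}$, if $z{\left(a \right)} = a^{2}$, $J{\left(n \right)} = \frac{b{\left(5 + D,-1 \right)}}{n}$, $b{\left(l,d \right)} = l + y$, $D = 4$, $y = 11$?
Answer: $- \frac{3162837}{95485} \approx -33.124$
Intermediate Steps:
$b{\left(l,d \right)} = 11 + l$ ($b{\left(l,d \right)} = l + 11 = 11 + l$)
$J{\left(n \right)} = \frac{20}{n}$ ($J{\left(n \right)} = \frac{11 + \left(5 + 4\right)}{n} = \frac{11 + 9}{n} = \frac{20}{n}$)
$\frac{44547 + z{\left(0 \right)}}{\left(-2858 + J{\left(142 \right)}\right) + 1513} = \frac{44547 + 0^{2}}{\left(-2858 + \frac{20}{142}\right) + 1513} = \frac{44547 + 0}{\left(-2858 + 20 \cdot \frac{1}{142}\right) + 1513} = \frac{44547}{\left(-2858 + \frac{10}{71}\right) + 1513} = \frac{44547}{- \frac{202908}{71} + 1513} = \frac{44547}{- \frac{95485}{71}} = 44547 \left(- \frac{71}{95485}\right) = - \frac{3162837}{95485}$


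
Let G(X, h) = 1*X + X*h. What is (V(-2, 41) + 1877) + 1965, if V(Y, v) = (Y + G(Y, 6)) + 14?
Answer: 3840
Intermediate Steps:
G(X, h) = X + X*h
V(Y, v) = 14 + 8*Y (V(Y, v) = (Y + Y*(1 + 6)) + 14 = (Y + Y*7) + 14 = (Y + 7*Y) + 14 = 8*Y + 14 = 14 + 8*Y)
(V(-2, 41) + 1877) + 1965 = ((14 + 8*(-2)) + 1877) + 1965 = ((14 - 16) + 1877) + 1965 = (-2 + 1877) + 1965 = 1875 + 1965 = 3840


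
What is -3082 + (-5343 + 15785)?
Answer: 7360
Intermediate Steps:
-3082 + (-5343 + 15785) = -3082 + 10442 = 7360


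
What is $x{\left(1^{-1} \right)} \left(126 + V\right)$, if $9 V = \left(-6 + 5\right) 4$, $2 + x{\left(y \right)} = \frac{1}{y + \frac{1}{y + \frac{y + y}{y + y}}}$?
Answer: $- \frac{4520}{27} \approx -167.41$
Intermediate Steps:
$x{\left(y \right)} = -2 + \frac{1}{y + \frac{1}{1 + y}}$ ($x{\left(y \right)} = -2 + \frac{1}{y + \frac{1}{y + \frac{y + y}{y + y}}} = -2 + \frac{1}{y + \frac{1}{y + \frac{2 y}{2 y}}} = -2 + \frac{1}{y + \frac{1}{y + 2 y \frac{1}{2 y}}} = -2 + \frac{1}{y + \frac{1}{y + 1}} = -2 + \frac{1}{y + \frac{1}{1 + y}}$)
$V = - \frac{4}{9}$ ($V = \frac{\left(-6 + 5\right) 4}{9} = \frac{\left(-1\right) 4}{9} = \frac{1}{9} \left(-4\right) = - \frac{4}{9} \approx -0.44444$)
$x{\left(1^{-1} \right)} \left(126 + V\right) = \frac{-1 - 1^{-1} - 2 \left(1^{-1}\right)^{2}}{1 + 1^{-1} + \left(1^{-1}\right)^{2}} \left(126 - \frac{4}{9}\right) = \frac{-1 - 1 - 2 \cdot 1^{2}}{1 + 1 + 1^{2}} \cdot \frac{1130}{9} = \frac{-1 - 1 - 2}{1 + 1 + 1} \cdot \frac{1130}{9} = \frac{-1 - 1 - 2}{3} \cdot \frac{1130}{9} = \frac{1}{3} \left(-4\right) \frac{1130}{9} = \left(- \frac{4}{3}\right) \frac{1130}{9} = - \frac{4520}{27}$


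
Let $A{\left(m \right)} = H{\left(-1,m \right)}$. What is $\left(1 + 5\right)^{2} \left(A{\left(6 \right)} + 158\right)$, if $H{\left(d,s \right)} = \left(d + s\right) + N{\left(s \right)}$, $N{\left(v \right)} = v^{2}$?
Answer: $7164$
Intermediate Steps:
$H{\left(d,s \right)} = d + s + s^{2}$ ($H{\left(d,s \right)} = \left(d + s\right) + s^{2} = d + s + s^{2}$)
$A{\left(m \right)} = -1 + m + m^{2}$
$\left(1 + 5\right)^{2} \left(A{\left(6 \right)} + 158\right) = \left(1 + 5\right)^{2} \left(\left(-1 + 6 + 6^{2}\right) + 158\right) = 6^{2} \left(\left(-1 + 6 + 36\right) + 158\right) = 36 \left(41 + 158\right) = 36 \cdot 199 = 7164$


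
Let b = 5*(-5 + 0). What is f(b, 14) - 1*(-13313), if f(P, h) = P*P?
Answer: 13938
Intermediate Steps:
b = -25 (b = 5*(-5) = -25)
f(P, h) = P**2
f(b, 14) - 1*(-13313) = (-25)**2 - 1*(-13313) = 625 + 13313 = 13938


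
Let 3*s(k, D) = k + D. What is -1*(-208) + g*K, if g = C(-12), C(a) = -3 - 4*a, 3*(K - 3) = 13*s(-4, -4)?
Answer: -177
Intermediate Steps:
s(k, D) = D/3 + k/3 (s(k, D) = (k + D)/3 = (D + k)/3 = D/3 + k/3)
K = -77/9 (K = 3 + (13*((⅓)*(-4) + (⅓)*(-4)))/3 = 3 + (13*(-4/3 - 4/3))/3 = 3 + (13*(-8/3))/3 = 3 + (⅓)*(-104/3) = 3 - 104/9 = -77/9 ≈ -8.5556)
g = 45 (g = -3 - 4*(-12) = -3 + 48 = 45)
-1*(-208) + g*K = -1*(-208) + 45*(-77/9) = 208 - 385 = -177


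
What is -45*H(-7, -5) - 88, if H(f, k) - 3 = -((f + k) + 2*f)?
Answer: -1393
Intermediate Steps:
H(f, k) = 3 - k - 3*f (H(f, k) = 3 - ((f + k) + 2*f) = 3 - (k + 3*f) = 3 + (-k - 3*f) = 3 - k - 3*f)
-45*H(-7, -5) - 88 = -45*(3 - 1*(-5) - 3*(-7)) - 88 = -45*(3 + 5 + 21) - 88 = -45*29 - 88 = -1305 - 88 = -1393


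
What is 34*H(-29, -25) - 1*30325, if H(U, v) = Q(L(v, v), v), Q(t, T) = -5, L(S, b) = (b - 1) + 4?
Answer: -30495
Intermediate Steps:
L(S, b) = 3 + b (L(S, b) = (-1 + b) + 4 = 3 + b)
H(U, v) = -5
34*H(-29, -25) - 1*30325 = 34*(-5) - 1*30325 = -170 - 30325 = -30495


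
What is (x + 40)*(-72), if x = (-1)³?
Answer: -2808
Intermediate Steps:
x = -1
(x + 40)*(-72) = (-1 + 40)*(-72) = 39*(-72) = -2808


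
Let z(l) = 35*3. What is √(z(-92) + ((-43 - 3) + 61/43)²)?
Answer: √3869034/43 ≈ 45.744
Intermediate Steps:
z(l) = 105
√(z(-92) + ((-43 - 3) + 61/43)²) = √(105 + ((-43 - 3) + 61/43)²) = √(105 + (-46 + 61*(1/43))²) = √(105 + (-46 + 61/43)²) = √(105 + (-1917/43)²) = √(105 + 3674889/1849) = √(3869034/1849) = √3869034/43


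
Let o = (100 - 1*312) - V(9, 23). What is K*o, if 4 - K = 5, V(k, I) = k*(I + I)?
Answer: 626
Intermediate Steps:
V(k, I) = 2*I*k (V(k, I) = k*(2*I) = 2*I*k)
o = -626 (o = (100 - 1*312) - 2*23*9 = (100 - 312) - 1*414 = -212 - 414 = -626)
K = -1 (K = 4 - 1*5 = 4 - 5 = -1)
K*o = -1*(-626) = 626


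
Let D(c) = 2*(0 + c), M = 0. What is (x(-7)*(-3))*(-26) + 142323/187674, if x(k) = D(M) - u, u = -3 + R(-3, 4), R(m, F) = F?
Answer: -4832083/62558 ≈ -77.242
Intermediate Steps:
D(c) = 2*c
u = 1 (u = -3 + 4 = 1)
x(k) = -1 (x(k) = 2*0 - 1*1 = 0 - 1 = -1)
(x(-7)*(-3))*(-26) + 142323/187674 = -1*(-3)*(-26) + 142323/187674 = 3*(-26) + 142323*(1/187674) = -78 + 47441/62558 = -4832083/62558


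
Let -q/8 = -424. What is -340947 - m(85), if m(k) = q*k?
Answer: -629267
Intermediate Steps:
q = 3392 (q = -8*(-424) = 3392)
m(k) = 3392*k
-340947 - m(85) = -340947 - 3392*85 = -340947 - 1*288320 = -340947 - 288320 = -629267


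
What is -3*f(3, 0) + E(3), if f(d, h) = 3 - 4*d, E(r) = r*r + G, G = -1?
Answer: 35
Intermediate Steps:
E(r) = -1 + r**2 (E(r) = r*r - 1 = r**2 - 1 = -1 + r**2)
-3*f(3, 0) + E(3) = -3*(3 - 4*3) + (-1 + 3**2) = -3*(3 - 12) + (-1 + 9) = -3*(-9) + 8 = 27 + 8 = 35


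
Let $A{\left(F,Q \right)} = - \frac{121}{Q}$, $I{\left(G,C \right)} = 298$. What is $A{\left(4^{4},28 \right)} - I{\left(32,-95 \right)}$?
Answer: $- \frac{8465}{28} \approx -302.32$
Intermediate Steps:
$A{\left(4^{4},28 \right)} - I{\left(32,-95 \right)} = - \frac{121}{28} - 298 = - \frac{8465}{28}$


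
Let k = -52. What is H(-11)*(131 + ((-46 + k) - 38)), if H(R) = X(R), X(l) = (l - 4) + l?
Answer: 130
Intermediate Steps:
X(l) = -4 + 2*l (X(l) = (-4 + l) + l = -4 + 2*l)
H(R) = -4 + 2*R
H(-11)*(131 + ((-46 + k) - 38)) = (-4 + 2*(-11))*(131 + ((-46 - 52) - 38)) = (-4 - 22)*(131 + (-98 - 38)) = -26*(131 - 136) = -26*(-5) = 130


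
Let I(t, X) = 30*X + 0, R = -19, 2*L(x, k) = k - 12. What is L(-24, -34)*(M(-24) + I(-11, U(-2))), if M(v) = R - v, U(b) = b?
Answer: 1265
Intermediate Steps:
L(x, k) = -6 + k/2 (L(x, k) = (k - 12)/2 = (-12 + k)/2 = -6 + k/2)
I(t, X) = 30*X
M(v) = -19 - v
L(-24, -34)*(M(-24) + I(-11, U(-2))) = (-6 + (½)*(-34))*((-19 - 1*(-24)) + 30*(-2)) = (-6 - 17)*((-19 + 24) - 60) = -23*(5 - 60) = -23*(-55) = 1265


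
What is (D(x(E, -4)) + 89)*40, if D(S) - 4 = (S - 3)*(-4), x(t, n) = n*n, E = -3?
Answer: 1640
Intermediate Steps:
x(t, n) = n²
D(S) = 16 - 4*S (D(S) = 4 + (S - 3)*(-4) = 4 + (-3 + S)*(-4) = 4 + (12 - 4*S) = 16 - 4*S)
(D(x(E, -4)) + 89)*40 = ((16 - 4*(-4)²) + 89)*40 = ((16 - 4*16) + 89)*40 = ((16 - 64) + 89)*40 = (-48 + 89)*40 = 41*40 = 1640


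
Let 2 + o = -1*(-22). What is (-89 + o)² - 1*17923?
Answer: -13162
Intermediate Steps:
o = 20 (o = -2 - 1*(-22) = -2 + 22 = 20)
(-89 + o)² - 1*17923 = (-89 + 20)² - 1*17923 = (-69)² - 17923 = 4761 - 17923 = -13162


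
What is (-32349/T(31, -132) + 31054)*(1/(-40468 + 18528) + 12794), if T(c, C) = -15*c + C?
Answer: 1737683712699911/4366060 ≈ 3.9800e+8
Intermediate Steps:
T(c, C) = C - 15*c
(-32349/T(31, -132) + 31054)*(1/(-40468 + 18528) + 12794) = (-32349/(-132 - 15*31) + 31054)*(1/(-40468 + 18528) + 12794) = (-32349/(-132 - 465) + 31054)*(1/(-21940) + 12794) = (-32349/(-597) + 31054)*(-1/21940 + 12794) = (-32349*(-1/597) + 31054)*(280700359/21940) = (10783/199 + 31054)*(280700359/21940) = (6190529/199)*(280700359/21940) = 1737683712699911/4366060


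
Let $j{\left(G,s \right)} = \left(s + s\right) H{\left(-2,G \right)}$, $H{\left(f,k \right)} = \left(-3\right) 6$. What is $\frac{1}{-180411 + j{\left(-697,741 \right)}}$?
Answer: $- \frac{1}{207087} \approx -4.8289 \cdot 10^{-6}$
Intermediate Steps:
$H{\left(f,k \right)} = -18$
$j{\left(G,s \right)} = - 36 s$ ($j{\left(G,s \right)} = \left(s + s\right) \left(-18\right) = 2 s \left(-18\right) = - 36 s$)
$\frac{1}{-180411 + j{\left(-697,741 \right)}} = \frac{1}{-180411 - 26676} = \frac{1}{-207087} = - \frac{1}{207087}$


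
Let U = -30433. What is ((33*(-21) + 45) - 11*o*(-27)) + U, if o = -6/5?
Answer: -157187/5 ≈ -31437.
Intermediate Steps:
o = -6/5 (o = -6*⅕ = -6/5 ≈ -1.2000)
((33*(-21) + 45) - 11*o*(-27)) + U = ((33*(-21) + 45) - 11*(-6/5)*(-27)) - 30433 = ((-693 + 45) + (66/5)*(-27)) - 30433 = (-648 - 1782/5) - 30433 = -5022/5 - 30433 = -157187/5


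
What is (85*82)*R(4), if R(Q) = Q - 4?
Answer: 0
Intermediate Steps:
R(Q) = -4 + Q
(85*82)*R(4) = (85*82)*(-4 + 4) = 6970*0 = 0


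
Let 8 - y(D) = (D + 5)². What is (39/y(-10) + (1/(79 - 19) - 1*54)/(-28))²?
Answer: 109348849/815673600 ≈ 0.13406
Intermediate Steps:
y(D) = 8 - (5 + D)² (y(D) = 8 - (D + 5)² = 8 - (5 + D)²)
(39/y(-10) + (1/(79 - 19) - 1*54)/(-28))² = (39/(8 - (5 - 10)²) + (1/(79 - 19) - 1*54)/(-28))² = (39/(8 - 1*(-5)²) + (1/60 - 54)*(-1/28))² = (39/(8 - 1*25) + (1/60 - 54)*(-1/28))² = (39/(8 - 25) - 3239/60*(-1/28))² = (39/(-17) + 3239/1680)² = (39*(-1/17) + 3239/1680)² = (-39/17 + 3239/1680)² = (-10457/28560)² = 109348849/815673600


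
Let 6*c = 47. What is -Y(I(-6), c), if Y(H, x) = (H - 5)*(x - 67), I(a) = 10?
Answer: 1775/6 ≈ 295.83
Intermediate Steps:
c = 47/6 (c = (1/6)*47 = 47/6 ≈ 7.8333)
Y(H, x) = (-67 + x)*(-5 + H) (Y(H, x) = (-5 + H)*(-67 + x) = (-67 + x)*(-5 + H))
-Y(I(-6), c) = -(335 - 67*10 - 5*47/6 + 10*(47/6)) = -(335 - 670 - 235/6 + 235/3) = -1*(-1775/6) = 1775/6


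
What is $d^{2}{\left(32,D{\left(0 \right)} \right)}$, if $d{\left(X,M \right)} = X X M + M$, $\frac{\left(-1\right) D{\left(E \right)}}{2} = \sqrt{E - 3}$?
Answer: $-12607500$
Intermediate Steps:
$D{\left(E \right)} = - 2 \sqrt{-3 + E}$ ($D{\left(E \right)} = - 2 \sqrt{E - 3} = - 2 \sqrt{-3 + E}$)
$d{\left(X,M \right)} = M + M X^{2}$ ($d{\left(X,M \right)} = X^{2} M + M = M X^{2} + M = M + M X^{2}$)
$d^{2}{\left(32,D{\left(0 \right)} \right)} = \left(- 2 \sqrt{-3 + 0} \left(1 + 32^{2}\right)\right)^{2} = \left(- 2 \sqrt{-3} \left(1 + 1024\right)\right)^{2} = \left(- 2 i \sqrt{3} \cdot 1025\right)^{2} = \left(- 2050 i \sqrt{3}\right)^{2} = -12607500$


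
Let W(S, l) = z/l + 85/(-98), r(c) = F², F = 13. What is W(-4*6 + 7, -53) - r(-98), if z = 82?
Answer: -890327/5194 ≈ -171.41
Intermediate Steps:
r(c) = 169 (r(c) = 13² = 169)
W(S, l) = -85/98 + 82/l (W(S, l) = 82/l + 85/(-98) = 82/l + 85*(-1/98) = 82/l - 85/98 = -85/98 + 82/l)
W(-4*6 + 7, -53) - r(-98) = (-85/98 + 82/(-53)) - 1*169 = (-85/98 + 82*(-1/53)) - 169 = (-85/98 - 82/53) - 169 = -12541/5194 - 169 = -890327/5194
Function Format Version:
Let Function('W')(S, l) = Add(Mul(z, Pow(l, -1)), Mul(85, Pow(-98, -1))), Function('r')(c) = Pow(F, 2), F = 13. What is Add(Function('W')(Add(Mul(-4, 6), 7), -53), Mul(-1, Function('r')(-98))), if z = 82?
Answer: Rational(-890327, 5194) ≈ -171.41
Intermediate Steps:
Function('r')(c) = 169 (Function('r')(c) = Pow(13, 2) = 169)
Function('W')(S, l) = Add(Rational(-85, 98), Mul(82, Pow(l, -1))) (Function('W')(S, l) = Add(Mul(82, Pow(l, -1)), Mul(85, Pow(-98, -1))) = Add(Mul(82, Pow(l, -1)), Mul(85, Rational(-1, 98))) = Add(Mul(82, Pow(l, -1)), Rational(-85, 98)) = Add(Rational(-85, 98), Mul(82, Pow(l, -1))))
Add(Function('W')(Add(Mul(-4, 6), 7), -53), Mul(-1, Function('r')(-98))) = Add(Add(Rational(-85, 98), Mul(82, Pow(-53, -1))), Mul(-1, 169)) = Add(Add(Rational(-85, 98), Mul(82, Rational(-1, 53))), -169) = Add(Add(Rational(-85, 98), Rational(-82, 53)), -169) = Add(Rational(-12541, 5194), -169) = Rational(-890327, 5194)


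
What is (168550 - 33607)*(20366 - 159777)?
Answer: -18812538573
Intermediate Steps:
(168550 - 33607)*(20366 - 159777) = 134943*(-139411) = -18812538573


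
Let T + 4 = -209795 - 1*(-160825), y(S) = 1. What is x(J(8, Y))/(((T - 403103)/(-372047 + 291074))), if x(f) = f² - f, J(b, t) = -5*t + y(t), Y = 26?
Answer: 1357917210/452077 ≈ 3003.7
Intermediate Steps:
T = -48974 (T = -4 + (-209795 - 1*(-160825)) = -4 + (-209795 + 160825) = -4 - 48970 = -48974)
J(b, t) = 1 - 5*t (J(b, t) = -5*t + 1 = 1 - 5*t)
x(J(8, Y))/(((T - 403103)/(-372047 + 291074))) = ((1 - 5*26)*(-1 + (1 - 5*26)))/(((-48974 - 403103)/(-372047 + 291074))) = ((1 - 130)*(-1 + (1 - 130)))/((-452077/(-80973))) = (-129*(-1 - 129))/((-452077*(-1/80973))) = (-129*(-130))/(452077/80973) = 16770*(80973/452077) = 1357917210/452077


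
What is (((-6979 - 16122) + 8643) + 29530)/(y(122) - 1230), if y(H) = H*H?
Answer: 7536/6827 ≈ 1.1039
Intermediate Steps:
y(H) = H²
(((-6979 - 16122) + 8643) + 29530)/(y(122) - 1230) = (((-6979 - 16122) + 8643) + 29530)/(122² - 1230) = ((-23101 + 8643) + 29530)/(14884 - 1230) = (-14458 + 29530)/13654 = 15072*(1/13654) = 7536/6827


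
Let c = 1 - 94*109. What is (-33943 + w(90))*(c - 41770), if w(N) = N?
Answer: 1760863795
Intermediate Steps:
c = -10245 (c = 1 - 10246 = -10245)
(-33943 + w(90))*(c - 41770) = (-33943 + 90)*(-10245 - 41770) = -33853*(-52015) = 1760863795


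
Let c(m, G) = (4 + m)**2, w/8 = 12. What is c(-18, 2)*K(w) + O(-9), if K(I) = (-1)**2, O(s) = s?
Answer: 187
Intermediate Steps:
w = 96 (w = 8*12 = 96)
K(I) = 1
c(-18, 2)*K(w) + O(-9) = (4 - 18)**2*1 - 9 = (-14)**2*1 - 9 = 196*1 - 9 = 196 - 9 = 187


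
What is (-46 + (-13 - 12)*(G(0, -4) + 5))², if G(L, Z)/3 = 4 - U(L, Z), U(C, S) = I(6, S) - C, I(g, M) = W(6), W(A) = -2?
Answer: 385641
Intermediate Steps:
I(g, M) = -2
U(C, S) = -2 - C
G(L, Z) = 18 + 3*L (G(L, Z) = 3*(4 - (-2 - L)) = 3*(4 + (2 + L)) = 3*(6 + L) = 18 + 3*L)
(-46 + (-13 - 12)*(G(0, -4) + 5))² = (-46 + (-13 - 12)*((18 + 3*0) + 5))² = (-46 - 25*((18 + 0) + 5))² = (-46 - 25*(18 + 5))² = (-46 - 25*23)² = (-46 - 575)² = (-621)² = 385641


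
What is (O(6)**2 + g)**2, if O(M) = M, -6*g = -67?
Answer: 80089/36 ≈ 2224.7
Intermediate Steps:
g = 67/6 (g = -1/6*(-67) = 67/6 ≈ 11.167)
(O(6)**2 + g)**2 = (6**2 + 67/6)**2 = (36 + 67/6)**2 = (283/6)**2 = 80089/36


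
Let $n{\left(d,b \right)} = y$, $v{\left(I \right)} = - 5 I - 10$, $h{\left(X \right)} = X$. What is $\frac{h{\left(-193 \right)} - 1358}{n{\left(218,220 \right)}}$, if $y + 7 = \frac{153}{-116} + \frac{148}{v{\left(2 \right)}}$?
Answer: $\frac{299860}{3039} \approx 98.671$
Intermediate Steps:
$v{\left(I \right)} = -10 - 5 I$
$y = - \frac{9117}{580}$ ($y = -7 + \left(\frac{153}{-116} + \frac{148}{-10 - 10}\right) = -7 + \left(153 \left(- \frac{1}{116}\right) + \frac{148}{-10 - 10}\right) = -7 + \left(- \frac{153}{116} + \frac{148}{-20}\right) = -7 + \left(- \frac{153}{116} + 148 \left(- \frac{1}{20}\right)\right) = -7 - \frac{5057}{580} = - \frac{9117}{580} \approx -15.719$)
$n{\left(d,b \right)} = - \frac{9117}{580}$
$\frac{h{\left(-193 \right)} - 1358}{n{\left(218,220 \right)}} = \frac{-193 - 1358}{- \frac{9117}{580}} = \left(-1551\right) \left(- \frac{580}{9117}\right) = \frac{299860}{3039}$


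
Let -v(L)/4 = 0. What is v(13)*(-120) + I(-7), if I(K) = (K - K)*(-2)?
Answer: 0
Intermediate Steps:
v(L) = 0 (v(L) = -4*0 = 0)
I(K) = 0 (I(K) = 0*(-2) = 0)
v(13)*(-120) + I(-7) = 0*(-120) + 0 = 0 + 0 = 0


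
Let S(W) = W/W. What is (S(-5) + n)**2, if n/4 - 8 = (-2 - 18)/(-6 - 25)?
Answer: 1216609/961 ≈ 1266.0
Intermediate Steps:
n = 1072/31 (n = 32 + 4*((-2 - 18)/(-6 - 25)) = 32 + 4*(-20/(-31)) = 32 + 4*(-20*(-1/31)) = 32 + 4*(20/31) = 32 + 80/31 = 1072/31 ≈ 34.581)
S(W) = 1
(S(-5) + n)**2 = (1 + 1072/31)**2 = (1103/31)**2 = 1216609/961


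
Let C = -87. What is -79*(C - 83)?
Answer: 13430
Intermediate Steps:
-79*(C - 83) = -79*(-87 - 83) = -79*(-170) = 13430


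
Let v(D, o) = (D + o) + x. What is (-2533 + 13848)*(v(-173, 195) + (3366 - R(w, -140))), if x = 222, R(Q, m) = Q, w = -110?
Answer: 42091800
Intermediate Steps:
v(D, o) = 222 + D + o (v(D, o) = (D + o) + 222 = 222 + D + o)
(-2533 + 13848)*(v(-173, 195) + (3366 - R(w, -140))) = (-2533 + 13848)*((222 - 173 + 195) + (3366 - 1*(-110))) = 11315*(244 + (3366 + 110)) = 11315*(244 + 3476) = 11315*3720 = 42091800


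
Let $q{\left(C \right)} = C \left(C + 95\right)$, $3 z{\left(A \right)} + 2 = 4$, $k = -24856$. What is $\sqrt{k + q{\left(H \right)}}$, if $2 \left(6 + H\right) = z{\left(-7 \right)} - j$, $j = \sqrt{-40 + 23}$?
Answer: $\frac{\sqrt{-913193 - 1506 i \sqrt{17}}}{6} \approx 0.54148 - 159.27 i$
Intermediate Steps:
$z{\left(A \right)} = \frac{2}{3}$ ($z{\left(A \right)} = - \frac{2}{3} + \frac{1}{3} \cdot 4 = - \frac{2}{3} + \frac{4}{3} = \frac{2}{3}$)
$j = i \sqrt{17}$ ($j = \sqrt{-17} = i \sqrt{17} \approx 4.1231 i$)
$H = - \frac{17}{3} - \frac{i \sqrt{17}}{2}$ ($H = -6 + \frac{\frac{2}{3} - i \sqrt{17}}{2} = -6 + \left(\frac{1}{3} - \frac{i \sqrt{17}}{2}\right) = - \frac{17}{3} - \frac{i \sqrt{17}}{2} \approx -5.6667 - 2.0616 i$)
$q{\left(C \right)} = C \left(95 + C\right)$
$\sqrt{k + q{\left(H \right)}} = \sqrt{-24856 + \left(- \frac{17}{3} - \frac{i \sqrt{17}}{2}\right) \left(95 - \left(\frac{17}{3} + \frac{i \sqrt{17}}{2}\right)\right)} = \sqrt{-24856 + \left(- \frac{17}{3} - \frac{i \sqrt{17}}{2}\right) \left(\frac{268}{3} - \frac{i \sqrt{17}}{2}\right)}$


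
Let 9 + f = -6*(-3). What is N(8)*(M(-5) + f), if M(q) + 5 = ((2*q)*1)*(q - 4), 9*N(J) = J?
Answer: 752/9 ≈ 83.556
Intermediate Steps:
f = 9 (f = -9 - 6*(-3) = -9 + 18 = 9)
N(J) = J/9
M(q) = -5 + 2*q*(-4 + q) (M(q) = -5 + ((2*q)*1)*(q - 4) = -5 + (2*q)*(-4 + q) = -5 + 2*q*(-4 + q))
N(8)*(M(-5) + f) = ((⅑)*8)*((-5 - 8*(-5) + 2*(-5)²) + 9) = 8*((-5 + 40 + 2*25) + 9)/9 = 8*((-5 + 40 + 50) + 9)/9 = 8*(85 + 9)/9 = (8/9)*94 = 752/9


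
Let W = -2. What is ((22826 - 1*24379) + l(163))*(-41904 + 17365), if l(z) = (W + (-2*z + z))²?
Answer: -629965208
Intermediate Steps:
l(z) = (-2 - z)² (l(z) = (-2 + (-2*z + z))² = (-2 - z)²)
((22826 - 1*24379) + l(163))*(-41904 + 17365) = ((22826 - 1*24379) + (2 + 163)²)*(-41904 + 17365) = ((22826 - 24379) + 165²)*(-24539) = (-1553 + 27225)*(-24539) = 25672*(-24539) = -629965208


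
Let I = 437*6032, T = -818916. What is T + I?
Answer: 1817068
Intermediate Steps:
I = 2635984
T + I = -818916 + 2635984 = 1817068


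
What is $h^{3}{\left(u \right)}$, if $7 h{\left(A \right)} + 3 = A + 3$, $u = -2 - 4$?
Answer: $- \frac{216}{343} \approx -0.62974$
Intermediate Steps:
$u = -6$ ($u = -2 - 4 = -6$)
$h{\left(A \right)} = \frac{A}{7}$ ($h{\left(A \right)} = - \frac{3}{7} + \frac{A + 3}{7} = - \frac{3}{7} + \frac{3 + A}{7} = - \frac{3}{7} + \left(\frac{3}{7} + \frac{A}{7}\right) = \frac{A}{7}$)
$h^{3}{\left(u \right)} = \left(\frac{1}{7} \left(-6\right)\right)^{3} = \left(- \frac{6}{7}\right)^{3} = - \frac{216}{343}$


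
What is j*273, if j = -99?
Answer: -27027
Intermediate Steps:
j*273 = -99*273 = -27027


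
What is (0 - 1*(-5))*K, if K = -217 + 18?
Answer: -995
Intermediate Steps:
K = -199
(0 - 1*(-5))*K = (0 - 1*(-5))*(-199) = (0 + 5)*(-199) = 5*(-199) = -995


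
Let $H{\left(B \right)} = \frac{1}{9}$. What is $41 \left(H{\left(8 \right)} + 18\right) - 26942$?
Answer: $- \frac{235795}{9} \approx -26199.0$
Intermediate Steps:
$H{\left(B \right)} = \frac{1}{9}$
$41 \left(H{\left(8 \right)} + 18\right) - 26942 = 41 \left(\frac{1}{9} + 18\right) - 26942 = 41 \cdot \frac{163}{9} - 26942 = \frac{6683}{9} - 26942 = - \frac{235795}{9}$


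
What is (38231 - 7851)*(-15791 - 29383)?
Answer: -1372386120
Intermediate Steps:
(38231 - 7851)*(-15791 - 29383) = 30380*(-45174) = -1372386120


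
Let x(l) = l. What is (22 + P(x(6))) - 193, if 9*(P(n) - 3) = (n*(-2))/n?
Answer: -1514/9 ≈ -168.22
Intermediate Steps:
P(n) = 25/9 (P(n) = 3 + ((n*(-2))/n)/9 = 3 + ((-2*n)/n)/9 = 3 + (⅑)*(-2) = 3 - 2/9 = 25/9)
(22 + P(x(6))) - 193 = (22 + 25/9) - 193 = 223/9 - 193 = -1514/9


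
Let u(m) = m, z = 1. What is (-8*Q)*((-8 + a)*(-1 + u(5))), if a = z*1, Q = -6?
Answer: -1344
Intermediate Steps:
a = 1 (a = 1*1 = 1)
(-8*Q)*((-8 + a)*(-1 + u(5))) = (-8*(-6))*((-8 + 1)*(-1 + 5)) = 48*(-7*4) = 48*(-28) = -1344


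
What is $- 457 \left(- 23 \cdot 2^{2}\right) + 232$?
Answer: $42276$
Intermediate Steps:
$- 457 \left(- 23 \cdot 2^{2}\right) + 232 = - 457 \left(\left(-23\right) 4\right) + 232 = \left(-457\right) \left(-92\right) + 232 = 42044 + 232 = 42276$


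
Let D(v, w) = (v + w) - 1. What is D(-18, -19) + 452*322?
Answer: 145506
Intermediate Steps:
D(v, w) = -1 + v + w
D(-18, -19) + 452*322 = (-1 - 18 - 19) + 452*322 = -38 + 145544 = 145506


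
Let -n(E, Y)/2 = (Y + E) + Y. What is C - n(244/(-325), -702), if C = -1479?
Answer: -1393763/325 ≈ -4288.5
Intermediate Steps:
n(E, Y) = -4*Y - 2*E (n(E, Y) = -2*((Y + E) + Y) = -2*((E + Y) + Y) = -2*(E + 2*Y) = -4*Y - 2*E)
C - n(244/(-325), -702) = -1479 - (-4*(-702) - 488/(-325)) = -1479 - (2808 - 488*(-1)/325) = -1479 - (2808 - 2*(-244/325)) = -1479 - (2808 + 488/325) = -1479 - 1*913088/325 = -1479 - 913088/325 = -1393763/325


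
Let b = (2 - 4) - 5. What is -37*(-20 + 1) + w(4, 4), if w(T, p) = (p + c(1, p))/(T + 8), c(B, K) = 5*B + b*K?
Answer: 8417/12 ≈ 701.42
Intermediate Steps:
b = -7 (b = -2 - 5 = -7)
c(B, K) = -7*K + 5*B (c(B, K) = 5*B - 7*K = -7*K + 5*B)
w(T, p) = (5 - 6*p)/(8 + T) (w(T, p) = (p + (-7*p + 5*1))/(T + 8) = (p + (-7*p + 5))/(8 + T) = (p + (5 - 7*p))/(8 + T) = (5 - 6*p)/(8 + T))
-37*(-20 + 1) + w(4, 4) = -37*(-20 + 1) + (5 - 6*4)/(8 + 4) = -37*(-19) + (5 - 24)/12 = 703 + (1/12)*(-19) = 703 - 19/12 = 8417/12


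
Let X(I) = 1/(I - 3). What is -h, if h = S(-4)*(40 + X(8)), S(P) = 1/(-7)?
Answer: 201/35 ≈ 5.7429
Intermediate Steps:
X(I) = 1/(-3 + I)
S(P) = -⅐
h = -201/35 (h = -(40 + 1/(-3 + 8))/7 = -(40 + 1/5)/7 = -(40 + ⅕)/7 = -⅐*201/5 = -201/35 ≈ -5.7429)
-h = -1*(-201/35) = 201/35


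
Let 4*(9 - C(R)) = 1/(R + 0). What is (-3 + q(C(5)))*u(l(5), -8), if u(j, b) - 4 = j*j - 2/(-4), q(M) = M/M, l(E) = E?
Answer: -59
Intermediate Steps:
C(R) = 9 - 1/(4*R) (C(R) = 9 - 1/(4*(R + 0)) = 9 - 1/(4*R))
q(M) = 1
u(j, b) = 9/2 + j² (u(j, b) = 4 + (j*j - 2/(-4)) = 4 + (j² - 2*(-¼)) = 4 + (j² + ½) = 4 + (½ + j²) = 9/2 + j²)
(-3 + q(C(5)))*u(l(5), -8) = (-3 + 1)*(9/2 + 5²) = -2*(9/2 + 25) = -2*59/2 = -59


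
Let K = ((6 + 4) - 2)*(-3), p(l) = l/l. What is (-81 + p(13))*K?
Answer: 1920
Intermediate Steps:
p(l) = 1
K = -24 (K = (10 - 2)*(-3) = 8*(-3) = -24)
(-81 + p(13))*K = (-81 + 1)*(-24) = -80*(-24) = 1920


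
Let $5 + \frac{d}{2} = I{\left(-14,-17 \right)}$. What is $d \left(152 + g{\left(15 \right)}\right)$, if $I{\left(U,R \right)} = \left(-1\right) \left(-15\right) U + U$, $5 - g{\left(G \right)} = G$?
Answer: $-65036$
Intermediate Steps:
$g{\left(G \right)} = 5 - G$
$I{\left(U,R \right)} = 16 U$ ($I{\left(U,R \right)} = 15 U + U = 16 U$)
$d = -458$ ($d = -10 + 2 \cdot 16 \left(-14\right) = -10 + 2 \left(-224\right) = -10 - 448 = -458$)
$d \left(152 + g{\left(15 \right)}\right) = - 458 \left(152 + \left(5 - 15\right)\right) = - 458 \left(152 - 10\right) = \left(-458\right) 142 = -65036$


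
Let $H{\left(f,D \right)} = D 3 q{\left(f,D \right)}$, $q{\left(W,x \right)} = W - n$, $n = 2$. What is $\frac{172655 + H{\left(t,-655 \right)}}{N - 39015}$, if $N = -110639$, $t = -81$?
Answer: $- \frac{167875}{74827} \approx -2.2435$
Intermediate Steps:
$q{\left(W,x \right)} = -2 + W$ ($q{\left(W,x \right)} = W - 2 = -2 + W$)
$H{\left(f,D \right)} = 3 D \left(-2 + f\right)$ ($H{\left(f,D \right)} = D 3 \left(-2 + f\right) = 3 D \left(-2 + f\right)$)
$\frac{172655 + H{\left(t,-655 \right)}}{N - 39015} = \frac{172655 + 3 \left(-655\right) \left(-2 - 81\right)}{-110639 - 39015} = \frac{172655 + 3 \left(-655\right) \left(-83\right)}{-149654} = \left(172655 + 163095\right) \left(- \frac{1}{149654}\right) = 335750 \left(- \frac{1}{149654}\right) = - \frac{167875}{74827}$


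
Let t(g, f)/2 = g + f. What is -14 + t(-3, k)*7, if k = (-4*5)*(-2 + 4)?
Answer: -616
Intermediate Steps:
k = -40 (k = -20*2 = -40)
t(g, f) = 2*f + 2*g (t(g, f) = 2*(g + f) = 2*(f + g) = 2*f + 2*g)
-14 + t(-3, k)*7 = -14 + (2*(-40) + 2*(-3))*7 = -14 + (-80 - 6)*7 = -14 - 86*7 = -14 - 602 = -616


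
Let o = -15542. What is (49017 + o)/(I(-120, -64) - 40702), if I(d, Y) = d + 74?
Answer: -33475/40748 ≈ -0.82151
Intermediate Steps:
I(d, Y) = 74 + d
(49017 + o)/(I(-120, -64) - 40702) = (49017 - 15542)/((74 - 120) - 40702) = 33475/(-46 - 40702) = 33475/(-40748) = 33475*(-1/40748) = -33475/40748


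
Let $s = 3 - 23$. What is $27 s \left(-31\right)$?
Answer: $16740$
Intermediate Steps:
$s = -20$ ($s = 3 - 23 = -20$)
$27 s \left(-31\right) = 27 \left(-20\right) \left(-31\right) = \left(-540\right) \left(-31\right) = 16740$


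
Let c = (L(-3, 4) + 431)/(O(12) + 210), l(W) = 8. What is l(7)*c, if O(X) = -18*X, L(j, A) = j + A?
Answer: -576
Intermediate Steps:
L(j, A) = A + j
c = -72 (c = ((4 - 3) + 431)/(-18*12 + 210) = (1 + 431)/(-216 + 210) = 432/(-6) = 432*(-⅙) = -72)
l(7)*c = 8*(-72) = -576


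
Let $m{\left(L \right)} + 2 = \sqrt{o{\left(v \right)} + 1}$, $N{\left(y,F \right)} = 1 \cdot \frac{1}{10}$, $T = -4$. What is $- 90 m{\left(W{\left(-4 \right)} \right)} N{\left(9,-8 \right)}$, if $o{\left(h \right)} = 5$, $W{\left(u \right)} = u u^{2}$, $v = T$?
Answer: $18 - 9 \sqrt{6} \approx -4.0454$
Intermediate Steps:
$v = -4$
$W{\left(u \right)} = u^{3}$
$N{\left(y,F \right)} = \frac{1}{10}$ ($N{\left(y,F \right)} = 1 \cdot \frac{1}{10} = \frac{1}{10}$)
$m{\left(L \right)} = -2 + \sqrt{6}$ ($m{\left(L \right)} = -2 + \sqrt{5 + 1} = -2 + \sqrt{6}$)
$- 90 m{\left(W{\left(-4 \right)} \right)} N{\left(9,-8 \right)} = - 90 \left(-2 + \sqrt{6}\right) \frac{1}{10} = \left(180 - 90 \sqrt{6}\right) \frac{1}{10} = 18 - 9 \sqrt{6}$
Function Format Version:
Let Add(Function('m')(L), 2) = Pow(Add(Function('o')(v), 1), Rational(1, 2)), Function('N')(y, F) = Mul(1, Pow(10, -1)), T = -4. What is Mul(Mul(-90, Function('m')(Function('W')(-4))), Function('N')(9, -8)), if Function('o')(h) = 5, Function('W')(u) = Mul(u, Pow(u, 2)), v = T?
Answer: Add(18, Mul(-9, Pow(6, Rational(1, 2)))) ≈ -4.0454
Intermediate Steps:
v = -4
Function('W')(u) = Pow(u, 3)
Function('N')(y, F) = Rational(1, 10) (Function('N')(y, F) = Mul(1, Rational(1, 10)) = Rational(1, 10))
Function('m')(L) = Add(-2, Pow(6, Rational(1, 2))) (Function('m')(L) = Add(-2, Pow(Add(5, 1), Rational(1, 2))) = Add(-2, Pow(6, Rational(1, 2))))
Mul(Mul(-90, Function('m')(Function('W')(-4))), Function('N')(9, -8)) = Mul(Mul(-90, Add(-2, Pow(6, Rational(1, 2)))), Rational(1, 10)) = Mul(Add(180, Mul(-90, Pow(6, Rational(1, 2)))), Rational(1, 10)) = Add(18, Mul(-9, Pow(6, Rational(1, 2))))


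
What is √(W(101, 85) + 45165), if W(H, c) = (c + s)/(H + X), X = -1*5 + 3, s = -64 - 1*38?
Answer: √49184498/33 ≈ 212.52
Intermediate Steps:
s = -102 (s = -64 - 38 = -102)
X = -2 (X = -5 + 3 = -2)
W(H, c) = (-102 + c)/(-2 + H) (W(H, c) = (c - 102)/(H - 2) = (-102 + c)/(-2 + H))
√(W(101, 85) + 45165) = √((-102 + 85)/(-2 + 101) + 45165) = √(-17/99 + 45165) = √(4471318/99) = √49184498/33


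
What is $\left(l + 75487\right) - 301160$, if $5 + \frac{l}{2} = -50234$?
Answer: $-326151$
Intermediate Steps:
$l = -100478$ ($l = -10 + 2 \left(-50234\right) = -10 - 100468 = -100478$)
$\left(l + 75487\right) - 301160 = \left(-100478 + 75487\right) - 301160 = -24991 - 301160 = -326151$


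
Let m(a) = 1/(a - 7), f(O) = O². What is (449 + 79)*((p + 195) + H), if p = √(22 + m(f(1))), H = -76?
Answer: 62832 + 88*√786 ≈ 65299.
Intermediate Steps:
m(a) = 1/(-7 + a)
p = √786/6 (p = √(22 + 1/(-7 + 1²)) = √(22 + 1/(-7 + 1)) = √(22 + 1/(-6)) = √(22 - ⅙) = √(131/6) = √786/6 ≈ 4.6726)
(449 + 79)*((p + 195) + H) = (449 + 79)*((√786/6 + 195) - 76) = 528*((195 + √786/6) - 76) = 528*(119 + √786/6) = 62832 + 88*√786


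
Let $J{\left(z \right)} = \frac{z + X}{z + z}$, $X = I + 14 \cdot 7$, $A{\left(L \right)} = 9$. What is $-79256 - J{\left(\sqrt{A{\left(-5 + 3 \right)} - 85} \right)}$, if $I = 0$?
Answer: $- \frac{158513}{2} + \frac{49 i \sqrt{19}}{38} \approx -79257.0 + 5.6207 i$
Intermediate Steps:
$X = 98$ ($X = 0 + 14 \cdot 7 = 0 + 98 = 98$)
$J{\left(z \right)} = \frac{98 + z}{2 z}$ ($J{\left(z \right)} = \frac{z + 98}{z + z} = \frac{98 + z}{2 z}$)
$-79256 - J{\left(\sqrt{A{\left(-5 + 3 \right)} - 85} \right)} = -79256 - \frac{98 + \sqrt{9 - 85}}{2 \sqrt{9 - 85}} = -79256 - \frac{98 + \sqrt{-76}}{2 \sqrt{-76}} = -79256 - \frac{98 + 2 i \sqrt{19}}{2 \cdot 2 i \sqrt{19}} = -79256 - \frac{- \frac{i \sqrt{19}}{38} \left(98 + 2 i \sqrt{19}\right)}{2} = -79256 - - \frac{i \sqrt{19} \left(98 + 2 i \sqrt{19}\right)}{76} = -79256 + \frac{i \sqrt{19} \left(98 + 2 i \sqrt{19}\right)}{76}$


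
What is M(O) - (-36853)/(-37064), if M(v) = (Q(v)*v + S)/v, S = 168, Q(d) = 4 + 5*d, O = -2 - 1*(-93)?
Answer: 221571335/481832 ≈ 459.85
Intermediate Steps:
O = 91 (O = -2 + 93 = 91)
M(v) = (168 + v*(4 + 5*v))/v (M(v) = ((4 + 5*v)*v + 168)/v = (v*(4 + 5*v) + 168)/v = (168 + v*(4 + 5*v))/v)
M(O) - (-36853)/(-37064) = (4 + 5*91 + 168/91) - (-36853)/(-37064) = (4 + 455 + 168*(1/91)) - (-36853)*(-1)/37064 = (4 + 455 + 24/13) - 1*36853/37064 = 5991/13 - 36853/37064 = 221571335/481832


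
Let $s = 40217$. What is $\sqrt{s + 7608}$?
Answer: $5 \sqrt{1913} \approx 218.69$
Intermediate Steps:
$\sqrt{s + 7608} = \sqrt{40217 + 7608} = \sqrt{47825} = 5 \sqrt{1913}$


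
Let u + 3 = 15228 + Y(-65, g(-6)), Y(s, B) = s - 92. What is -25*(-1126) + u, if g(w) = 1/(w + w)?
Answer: 43218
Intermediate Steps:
g(w) = 1/(2*w)
Y(s, B) = -92 + s
u = 15068 (u = -3 + (15228 + (-92 - 65)) = -3 + (15228 - 157) = -3 + 15071 = 15068)
-25*(-1126) + u = -25*(-1126) + 15068 = 28150 + 15068 = 43218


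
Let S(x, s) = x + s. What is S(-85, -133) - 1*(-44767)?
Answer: 44549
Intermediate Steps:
S(x, s) = s + x
S(-85, -133) - 1*(-44767) = (-133 - 85) - 1*(-44767) = -218 + 44767 = 44549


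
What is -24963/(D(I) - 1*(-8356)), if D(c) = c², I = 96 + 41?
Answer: -24963/27125 ≈ -0.92029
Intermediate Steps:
I = 137
-24963/(D(I) - 1*(-8356)) = -24963/(137² - 1*(-8356)) = -24963/(18769 + 8356) = -24963/27125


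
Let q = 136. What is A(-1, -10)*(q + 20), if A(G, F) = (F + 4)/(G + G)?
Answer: 468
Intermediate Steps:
A(G, F) = (4 + F)/(2*G) (A(G, F) = (4 + F)/((2*G)) = (4 + F)*(1/(2*G)) = (4 + F)/(2*G))
A(-1, -10)*(q + 20) = ((½)*(4 - 10)/(-1))*(136 + 20) = ((½)*(-1)*(-6))*156 = 3*156 = 468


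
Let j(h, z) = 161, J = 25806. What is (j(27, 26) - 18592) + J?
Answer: 7375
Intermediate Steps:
(j(27, 26) - 18592) + J = (161 - 18592) + 25806 = -18431 + 25806 = 7375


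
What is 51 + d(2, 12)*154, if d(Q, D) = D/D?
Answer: 205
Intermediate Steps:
d(Q, D) = 1
51 + d(2, 12)*154 = 51 + 1*154 = 51 + 154 = 205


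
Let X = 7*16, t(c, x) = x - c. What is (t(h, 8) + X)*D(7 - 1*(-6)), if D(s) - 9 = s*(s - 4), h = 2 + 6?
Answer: 14112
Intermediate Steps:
h = 8
D(s) = 9 + s*(-4 + s) (D(s) = 9 + s*(s - 4) = 9 + s*(-4 + s))
X = 112
(t(h, 8) + X)*D(7 - 1*(-6)) = ((8 - 1*8) + 112)*(9 + (7 - 1*(-6))² - 4*(7 - 1*(-6))) = ((8 - 8) + 112)*(9 + (7 + 6)² - 4*(7 + 6)) = (0 + 112)*(9 + 13² - 4*13) = 112*(9 + 169 - 52) = 112*126 = 14112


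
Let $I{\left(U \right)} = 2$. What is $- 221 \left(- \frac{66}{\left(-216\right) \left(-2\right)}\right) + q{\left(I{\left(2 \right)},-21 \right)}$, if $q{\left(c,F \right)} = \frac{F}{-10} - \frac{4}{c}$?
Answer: $\frac{12191}{360} \approx 33.864$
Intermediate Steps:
$q{\left(c,F \right)} = - \frac{4}{c} - \frac{F}{10}$ ($q{\left(c,F \right)} = F \left(- \frac{1}{10}\right) - \frac{4}{c} = - \frac{F}{10} - \frac{4}{c} = - \frac{4}{c} - \frac{F}{10}$)
$- 221 \left(- \frac{66}{\left(-216\right) \left(-2\right)}\right) + q{\left(I{\left(2 \right)},-21 \right)} = - 221 \left(- \frac{66}{\left(-216\right) \left(-2\right)}\right) - \left(- \frac{21}{10} + \frac{4}{2}\right) = - 221 \left(- \frac{66}{432}\right) + \left(\left(-4\right) \frac{1}{2} + \frac{21}{10}\right) = - 221 \left(\left(-66\right) \frac{1}{432}\right) + \left(-2 + \frac{21}{10}\right) = \left(-221\right) \left(- \frac{11}{72}\right) + \frac{1}{10} = \frac{2431}{72} + \frac{1}{10} = \frac{12191}{360}$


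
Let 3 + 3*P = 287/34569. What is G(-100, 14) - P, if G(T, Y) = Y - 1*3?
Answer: 1244197/103707 ≈ 11.997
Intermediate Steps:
G(T, Y) = -3 + Y (G(T, Y) = Y - 3 = -3 + Y)
P = -103420/103707 (P = -1 + (287/34569)/3 = -1 + (287*(1/34569))/3 = -1 + (⅓)*(287/34569) = -1 + 287/103707 = -103420/103707 ≈ -0.99723)
G(-100, 14) - P = (-3 + 14) - 1*(-103420/103707) = 11 + 103420/103707 = 1244197/103707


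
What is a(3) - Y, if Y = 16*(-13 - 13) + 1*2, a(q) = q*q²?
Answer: 441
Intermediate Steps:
a(q) = q³
Y = -414 (Y = 16*(-26) + 2 = -416 + 2 = -414)
a(3) - Y = 3³ - 1*(-414) = 27 + 414 = 441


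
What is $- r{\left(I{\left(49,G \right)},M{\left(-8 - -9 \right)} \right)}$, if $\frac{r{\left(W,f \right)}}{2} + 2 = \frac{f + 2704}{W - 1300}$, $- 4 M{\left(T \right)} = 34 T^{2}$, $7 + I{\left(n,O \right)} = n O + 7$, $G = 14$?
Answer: $\frac{7847}{614} \approx 12.78$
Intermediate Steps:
$I{\left(n,O \right)} = O n$ ($I{\left(n,O \right)} = -7 + \left(n O + 7\right) = -7 + \left(O n + 7\right) = -7 + \left(7 + O n\right) = O n$)
$M{\left(T \right)} = - \frac{17 T^{2}}{2}$ ($M{\left(T \right)} = - \frac{34 T^{2}}{4} = - \frac{17 T^{2}}{2}$)
$r{\left(W,f \right)} = -4 + \frac{2 \left(2704 + f\right)}{-1300 + W}$ ($r{\left(W,f \right)} = -4 + 2 \frac{f + 2704}{W - 1300} = -4 + 2 \frac{2704 + f}{-1300 + W} = -4 + \frac{2 \left(2704 + f\right)}{-1300 + W}$)
$- r{\left(I{\left(49,G \right)},M{\left(-8 - -9 \right)} \right)} = - \frac{2 \left(5304 - \frac{17 \left(-8 - -9\right)^{2}}{2} - 2 \cdot 14 \cdot 49\right)}{-1300 + 14 \cdot 49} = - \frac{2 \left(5304 - \frac{17 \left(-8 + 9\right)^{2}}{2} - 1372\right)}{-1300 + 686} = - \frac{2 \left(5304 - \frac{17 \cdot 1^{2}}{2} - 1372\right)}{-614} = - \frac{2 \left(-1\right) \left(5304 - \frac{17}{2} - 1372\right)}{614} = - \frac{2 \left(-1\right) 7847}{614 \cdot 2} = \left(-1\right) \left(- \frac{7847}{614}\right) = \frac{7847}{614}$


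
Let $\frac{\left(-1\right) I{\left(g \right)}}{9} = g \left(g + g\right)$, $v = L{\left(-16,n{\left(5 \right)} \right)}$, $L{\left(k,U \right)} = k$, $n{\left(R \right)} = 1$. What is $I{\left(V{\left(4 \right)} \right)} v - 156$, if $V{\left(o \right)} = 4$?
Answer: $4452$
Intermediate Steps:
$v = -16$
$I{\left(g \right)} = - 18 g^{2}$ ($I{\left(g \right)} = - 9 g \left(g + g\right) = - 9 g 2 g = - 9 \cdot 2 g^{2} = - 18 g^{2}$)
$I{\left(V{\left(4 \right)} \right)} v - 156 = - 18 \cdot 4^{2} \left(-16\right) - 156 = \left(-18\right) 16 \left(-16\right) - 156 = \left(-288\right) \left(-16\right) - 156 = 4608 - 156 = 4452$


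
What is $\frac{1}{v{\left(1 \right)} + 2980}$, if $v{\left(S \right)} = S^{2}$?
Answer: $\frac{1}{2981} \approx 0.00033546$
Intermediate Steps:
$\frac{1}{v{\left(1 \right)} + 2980} = \frac{1}{1^{2} + 2980} = \frac{1}{1 + 2980} = \frac{1}{2981}$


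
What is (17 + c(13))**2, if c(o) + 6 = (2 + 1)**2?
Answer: 400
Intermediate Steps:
c(o) = 3 (c(o) = -6 + (2 + 1)**2 = -6 + 3**2 = -6 + 9 = 3)
(17 + c(13))**2 = (17 + 3)**2 = 20**2 = 400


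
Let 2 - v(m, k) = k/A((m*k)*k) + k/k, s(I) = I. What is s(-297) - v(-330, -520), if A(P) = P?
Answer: -51136799/171600 ≈ -298.00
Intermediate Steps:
v(m, k) = 1 - 1/(k*m) (v(m, k) = 2 - (k/(((m*k)*k)) + k/k) = 2 - (k/(((k*m)*k)) + 1) = 2 - (k/((m*k**2)) + 1) = 2 - (k*(1/(k**2*m)) + 1) = 2 - (1/(k*m) + 1) = 2 - (1 + 1/(k*m)) = 2 + (-1 - 1/(k*m)) = 1 - 1/(k*m))
s(-297) - v(-330, -520) = -297 - (1 - 1/(-520*(-330))) = -297 - (1 - 1*(-1/520)*(-1/330)) = -297 - (1 - 1/171600) = -297 - 1*171599/171600 = -297 - 171599/171600 = -51136799/171600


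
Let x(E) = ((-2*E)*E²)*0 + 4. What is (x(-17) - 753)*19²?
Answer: -270389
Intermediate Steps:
x(E) = 4 (x(E) = -2*E³*0 + 4 = 0 + 4 = 4)
(x(-17) - 753)*19² = (4 - 753)*19² = -749*361 = -270389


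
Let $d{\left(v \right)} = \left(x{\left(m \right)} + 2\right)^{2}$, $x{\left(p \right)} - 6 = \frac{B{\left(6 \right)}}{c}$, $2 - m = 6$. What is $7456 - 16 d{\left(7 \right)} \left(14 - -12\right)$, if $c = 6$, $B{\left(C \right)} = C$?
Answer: $-26240$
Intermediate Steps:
$m = -4$ ($m = 2 - 6 = -4$)
$x{\left(p \right)} = 7$ ($x{\left(p \right)} = 6 + \frac{6}{6} = 6 + 6 \cdot \frac{1}{6} = 6 + 1 = 7$)
$d{\left(v \right)} = 81$ ($d{\left(v \right)} = \left(7 + 2\right)^{2} = 9^{2} = 81$)
$7456 - 16 d{\left(7 \right)} \left(14 - -12\right) = 7456 - 16 \cdot 81 \left(14 - -12\right) = 7456 - 1296 \left(14 + 12\right) = 7456 - 1296 \cdot 26 = 7456 - 33696 = -26240$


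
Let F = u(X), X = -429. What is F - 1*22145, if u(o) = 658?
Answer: -21487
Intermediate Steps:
F = 658
F - 1*22145 = 658 - 1*22145 = 658 - 22145 = -21487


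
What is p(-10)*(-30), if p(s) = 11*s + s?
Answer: 3600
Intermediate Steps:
p(s) = 12*s
p(-10)*(-30) = (12*(-10))*(-30) = -120*(-30) = 3600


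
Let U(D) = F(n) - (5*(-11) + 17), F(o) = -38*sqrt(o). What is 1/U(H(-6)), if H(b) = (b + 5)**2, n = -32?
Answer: 1/1254 + 2*I*sqrt(2)/627 ≈ 0.00079745 + 0.0045111*I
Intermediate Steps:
H(b) = (5 + b)**2
U(D) = 38 - 152*I*sqrt(2) (U(D) = -152*I*sqrt(2) - (5*(-11) + 17) = -152*I*sqrt(2) - (-55 + 17) = -152*I*sqrt(2) - 1*(-38) = -152*I*sqrt(2) + 38 = 38 - 152*I*sqrt(2))
1/U(H(-6)) = 1/(38 - 152*I*sqrt(2))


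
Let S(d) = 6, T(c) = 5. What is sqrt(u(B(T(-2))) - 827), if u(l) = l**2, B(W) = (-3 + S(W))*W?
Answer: I*sqrt(602) ≈ 24.536*I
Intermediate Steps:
B(W) = 3*W (B(W) = (-3 + 6)*W = 3*W)
sqrt(u(B(T(-2))) - 827) = sqrt((3*5)**2 - 827) = sqrt(15**2 - 827) = sqrt(225 - 827) = sqrt(-602) = I*sqrt(602)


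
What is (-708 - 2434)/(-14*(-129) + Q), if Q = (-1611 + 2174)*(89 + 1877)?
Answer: -1571/554332 ≈ -0.0028340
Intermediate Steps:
Q = 1106858 (Q = 563*1966 = 1106858)
(-708 - 2434)/(-14*(-129) + Q) = (-708 - 2434)/(-14*(-129) + 1106858) = -3142/(1806 + 1106858) = -3142/1108664 = -3142*1/1108664 = -1571/554332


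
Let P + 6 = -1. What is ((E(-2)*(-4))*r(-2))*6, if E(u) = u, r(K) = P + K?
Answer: -432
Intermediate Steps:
P = -7 (P = -6 - 1 = -7)
r(K) = -7 + K
((E(-2)*(-4))*r(-2))*6 = ((-2*(-4))*(-7 - 2))*6 = (8*(-9))*6 = -72*6 = -432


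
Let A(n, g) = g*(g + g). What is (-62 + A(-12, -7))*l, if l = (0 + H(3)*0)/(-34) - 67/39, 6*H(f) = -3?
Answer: -804/13 ≈ -61.846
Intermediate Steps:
H(f) = -½ (H(f) = (⅙)*(-3) = -½)
l = -67/39 (l = (0 - ½*0)/(-34) - 67/39 = (0 + 0)*(-1/34) - 67*1/39 = 0*(-1/34) - 67/39 = 0 - 67/39 = -67/39 ≈ -1.7179)
A(n, g) = 2*g² (A(n, g) = g*(2*g) = 2*g²)
(-62 + A(-12, -7))*l = (-62 + 2*(-7)²)*(-67/39) = (-62 + 2*49)*(-67/39) = (-62 + 98)*(-67/39) = 36*(-67/39) = -804/13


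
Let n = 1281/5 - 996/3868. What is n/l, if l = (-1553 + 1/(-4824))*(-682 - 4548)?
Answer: 2984806584/94721154867325 ≈ 3.1512e-5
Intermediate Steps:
n = 1237482/4835 (n = 1281*(⅕) - 996*1/3868 = 1281/5 - 249/967 = 1237482/4835 ≈ 255.94)
l = 19590724895/2412 (l = (-1553 - 1/4824)*(-5230) = -7491673/4824*(-5230) = 19590724895/2412 ≈ 8.1222e+6)
n/l = 1237482/(4835*(19590724895/2412)) = (1237482/4835)*(2412/19590724895) = 2984806584/94721154867325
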